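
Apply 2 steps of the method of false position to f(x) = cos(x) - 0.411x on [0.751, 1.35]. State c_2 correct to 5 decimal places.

1.10057

f(0.751000) = 0.422346, f(1.350000) = -0.335843
step 1: c = 1.084670, f(c) = 0.021405 > 0 → new bracket [1.084670, 1.350000]
step 2: c = 1.100568, f(c) = 0.000757 > 0 → new bracket [1.100568, 1.350000]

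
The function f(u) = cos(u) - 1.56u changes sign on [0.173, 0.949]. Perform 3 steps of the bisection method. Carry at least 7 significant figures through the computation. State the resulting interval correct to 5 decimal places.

[0.46400, 0.56100]

f(0.173000) = 0.715193, f(0.949000) = -0.897944 (opposite signs)
step 1: m = 0.561000, f(m) = -0.028436 < 0 → root in [0.173000, 0.561000]
step 2: m = 0.367000, f(m) = 0.360888 > 0 → root in [0.367000, 0.561000]
step 3: m = 0.464000, f(m) = 0.170430 > 0 → root in [0.464000, 0.561000]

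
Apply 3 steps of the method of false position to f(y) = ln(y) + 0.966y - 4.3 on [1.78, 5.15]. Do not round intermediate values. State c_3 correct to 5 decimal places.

f(1.780000) = -2.003907, f(5.150000) = 2.313897
step 1: c = 3.344028, f(c) = 0.137507 > 0 → new bracket [1.780000, 3.344028]
step 2: c = 3.243597, f(c) = 0.009997 > 0 → new bracket [1.780000, 3.243597]
step 3: c = 3.236331, f(c) = 0.000736 > 0 → new bracket [1.780000, 3.236331]

3.23633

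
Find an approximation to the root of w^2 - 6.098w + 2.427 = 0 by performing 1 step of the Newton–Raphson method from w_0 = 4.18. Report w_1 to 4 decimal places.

f'(w) = 2w - 6.098
w_0 = 4.180000: f = -5.590240, f' = 2.262000 → w_1 = 4.180000 - (-5.590240)/(2.262000) = 6.651370

6.6514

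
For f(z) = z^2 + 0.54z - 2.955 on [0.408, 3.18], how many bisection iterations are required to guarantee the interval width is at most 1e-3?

12

Initial width b − a = 3.18 − 0.408 = 2.772000.
After n steps the width is (b−a)/2^n; need (b−a)/2^n ≤ 1e-3.
So n ≥ log₂(2.772000/1e-3) = log₂(2772.0000) ≈ 11.4367.
Hence n = 12.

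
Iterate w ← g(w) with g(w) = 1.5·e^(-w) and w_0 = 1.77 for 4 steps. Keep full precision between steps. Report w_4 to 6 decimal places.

0.938079

w_1 = g(1.770000) = 0.255499
w_2 = g(0.255499) = 1.161794
w_3 = g(1.161794) = 0.469386
w_4 = g(0.469386) = 0.938079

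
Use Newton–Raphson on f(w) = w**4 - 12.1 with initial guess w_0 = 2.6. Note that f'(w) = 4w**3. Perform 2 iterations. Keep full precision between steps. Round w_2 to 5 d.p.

w_0 = 2.600000: f = 33.597600, f' = 70.304000 → w_1 = 2.600000 - (33.597600)/(70.304000) = 2.122110
w_1 = 2.122110: f = 8.180157, f' = 38.226407 → w_2 = 2.122110 - (8.180157)/(38.226407) = 1.908117

1.90812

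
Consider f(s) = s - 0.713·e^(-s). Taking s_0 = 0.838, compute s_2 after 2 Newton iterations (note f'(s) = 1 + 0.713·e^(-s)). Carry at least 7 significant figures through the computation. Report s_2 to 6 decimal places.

0.453121

Newton update: s ← s − f(s)/f'(s).
s_0 = 0.838000: f = 0.529574, f' = 1.308426 → s_1 = 0.838000 - (0.529574)/(1.308426) = 0.433259
s_1 = 0.433259: f = -0.029046, f' = 1.462304 → s_2 = 0.433259 - (-0.029046)/(1.462304) = 0.453121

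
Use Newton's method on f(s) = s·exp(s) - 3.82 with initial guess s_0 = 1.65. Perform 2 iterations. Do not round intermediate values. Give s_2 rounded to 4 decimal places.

f'(s) = (s + 1)·exp(s)
s_0 = 1.650000: f = 4.771517, f' = 13.798497 → s_1 = 1.650000 - (4.771517)/(13.798497) = 1.304200
s_1 = 1.304200: f = 0.985640, f' = 8.490381 → s_2 = 1.304200 - (0.985640)/(8.490381) = 1.188111

1.1881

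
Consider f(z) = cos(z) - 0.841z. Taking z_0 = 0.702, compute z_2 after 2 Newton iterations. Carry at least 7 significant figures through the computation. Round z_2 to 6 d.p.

0.815291

f'(z) = -sin(z) - 0.841
z_0 = 0.702000: f = 0.173170, f' = -1.486746 → z_1 = 0.702000 - (0.173170)/(-1.486746) = 0.818476
z_1 = 0.818476: f = -0.005004, f' = -1.571105 → z_2 = 0.818476 - (-0.005004)/(-1.571105) = 0.815291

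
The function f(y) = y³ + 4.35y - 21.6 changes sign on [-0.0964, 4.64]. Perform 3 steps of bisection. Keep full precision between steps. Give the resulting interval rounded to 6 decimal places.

[1.679750, 2.271800]

f(-0.096400) = -22.020236, f(4.640000) = 98.481344 (opposite signs)
step 1: m = 2.271800, f(m) = 0.007261 > 0 → root in [-0.096400, 2.271800]
step 2: m = 1.087700, f(m) = -15.581657 < 0 → root in [1.087700, 2.271800]
step 3: m = 1.679750, f(m) = -9.553572 < 0 → root in [1.679750, 2.271800]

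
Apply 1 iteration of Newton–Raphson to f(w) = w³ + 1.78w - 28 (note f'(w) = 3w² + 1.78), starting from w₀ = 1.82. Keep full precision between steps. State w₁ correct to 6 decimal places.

3.418661

w_0 = 1.820000: f = -18.731832, f' = 11.717200 → w_1 = 1.820000 - (-18.731832)/(11.717200) = 3.418661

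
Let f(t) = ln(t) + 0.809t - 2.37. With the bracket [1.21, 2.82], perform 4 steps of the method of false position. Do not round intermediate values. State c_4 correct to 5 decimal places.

2.04521

f(1.210000) = -1.200490, f(2.820000) = 0.948117
step 1: c = 2.109554, f(c) = 0.083106 > 0 → new bracket [1.210000, 2.109554]
step 2: c = 2.051313, f(c) = 0.007992 > 0 → new bracket [1.210000, 2.051313]
step 3: c = 2.045749, f(c) = 0.000775 > 0 → new bracket [1.210000, 2.045749]
step 4: c = 2.045210, f(c) = 0.000075 > 0 → new bracket [1.210000, 2.045210]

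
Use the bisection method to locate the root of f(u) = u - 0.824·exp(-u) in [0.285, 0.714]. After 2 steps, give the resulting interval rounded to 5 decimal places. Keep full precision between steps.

[0.49950, 0.60675]

f(0.285000) = -0.334660, f(0.714000) = 0.310502 (opposite signs)
step 1: m = 0.499500, f(m) = -0.000531 < 0 → root in [0.499500, 0.714000]
step 2: m = 0.606750, f(m) = 0.157571 > 0 → root in [0.499500, 0.606750]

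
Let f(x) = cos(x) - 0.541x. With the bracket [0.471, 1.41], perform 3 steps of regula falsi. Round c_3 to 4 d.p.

0.9993

False-position update: c = (a·f(b) − b·f(a))/(f(b) − f(a)); replace the endpoint whose sign matches f(c).
f(0.471000) = 0.636304, f(1.410000) = -0.602706
step 1: c = 0.953231, f(c) = 0.063353 > 0 → new bracket [0.953231, 1.410000]
step 2: c = 0.996678, f(c) = 0.003892 > 0 → new bracket [0.996678, 1.410000]
step 3: c = 0.999330, f(c) = 0.000229 > 0 → new bracket [0.999330, 1.410000]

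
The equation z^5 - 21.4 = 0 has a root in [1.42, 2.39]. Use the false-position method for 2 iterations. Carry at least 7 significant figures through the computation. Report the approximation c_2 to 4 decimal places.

False-position update: c = (a·f(b) − b·f(a))/(f(b) − f(a)); replace the endpoint whose sign matches f(c).
f(1.420000) = -15.626466, f(2.390000) = 56.581127
step 1: c = 1.629918, f(c) = -9.896533 < 0 → new bracket [1.629918, 2.390000]
step 2: c = 1.743071, f(c) = -5.309263 < 0 → new bracket [1.743071, 2.390000]

1.7431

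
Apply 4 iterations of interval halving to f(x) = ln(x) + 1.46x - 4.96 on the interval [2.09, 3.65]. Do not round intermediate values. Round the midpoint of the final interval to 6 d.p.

2.723750

f(2.090000) = -1.171436, f(3.650000) = 1.663727 (opposite signs)
step 1: m = 2.870000, f(m) = 0.284512 > 0 → root in [2.090000, 2.870000]
step 2: m = 2.480000, f(m) = -0.430941 < 0 → root in [2.480000, 2.870000]
step 3: m = 2.675000, f(m) = -0.070551 < 0 → root in [2.675000, 2.870000]
step 4: m = 2.772500, f(m) = 0.107599 > 0 → root in [2.675000, 2.772500]
Midpoint of [2.675000, 2.772500] = 2.723750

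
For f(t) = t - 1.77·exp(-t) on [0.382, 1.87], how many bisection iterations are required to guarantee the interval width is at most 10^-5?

18

Initial width b − a = 1.87 − 0.382 = 1.488000.
After n steps the width is (b−a)/2^n; need (b−a)/2^n ≤ 10^-5.
So n ≥ log₂(1.488000/10^-5) = log₂(148800.0000) ≈ 17.1830.
Hence n = 18.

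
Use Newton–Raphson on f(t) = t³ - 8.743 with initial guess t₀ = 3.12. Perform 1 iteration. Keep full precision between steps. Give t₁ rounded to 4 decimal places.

f'(t) = 3t²
t_0 = 3.120000: f = 21.628328, f' = 29.203200 → t_1 = 3.120000 - (21.628328)/(29.203200) = 2.379385

2.3794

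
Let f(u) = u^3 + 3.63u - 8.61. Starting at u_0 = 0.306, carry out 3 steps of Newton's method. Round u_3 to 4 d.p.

1.4919

f'(u) = 3u^2 + 3.63
u_0 = 0.306000: f = -7.470567, f' = 3.910908 → u_1 = 0.306000 - (-7.470567)/(3.910908) = 2.216187
u_1 = 2.216187: f = 10.319536, f' = 18.364460 → u_2 = 2.216187 - (10.319536)/(18.364460) = 1.654258
u_2 = 1.654258: f = 1.921946, f' = 11.839706 → u_3 = 1.654258 - (1.921946)/(11.839706) = 1.491927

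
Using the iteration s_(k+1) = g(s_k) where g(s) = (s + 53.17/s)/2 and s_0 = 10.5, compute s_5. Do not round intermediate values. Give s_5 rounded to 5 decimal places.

7.29178

s_1 = g(10.500000) = 7.781905
s_2 = g(7.781905) = 7.307211
s_3 = g(7.307211) = 7.291792
s_4 = g(7.291792) = 7.291776
s_5 = g(7.291776) = 7.291776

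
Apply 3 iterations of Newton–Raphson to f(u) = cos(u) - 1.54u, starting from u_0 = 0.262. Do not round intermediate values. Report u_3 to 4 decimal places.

f'(u) = -sin(u) - 1.54
u_0 = 0.262000: f = 0.562394, f' = -1.799013 → u_1 = 0.262000 - (0.562394)/(-1.799013) = 0.574612
u_1 = 0.574612: f = -0.045500, f' = -2.083510 → u_2 = 0.574612 - (-0.045500)/(-2.083510) = 0.552774
u_2 = 0.552774: f = -0.000201, f' = -2.065050 → u_3 = 0.552774 - (-0.000201)/(-2.065050) = 0.552677

0.5527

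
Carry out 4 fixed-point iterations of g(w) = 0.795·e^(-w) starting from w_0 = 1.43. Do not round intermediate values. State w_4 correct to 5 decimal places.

0.52654

w_1 = g(1.430000) = 0.190251
w_2 = g(0.190251) = 0.657268
w_3 = g(0.657268) = 0.412021
w_4 = g(0.412021) = 0.526537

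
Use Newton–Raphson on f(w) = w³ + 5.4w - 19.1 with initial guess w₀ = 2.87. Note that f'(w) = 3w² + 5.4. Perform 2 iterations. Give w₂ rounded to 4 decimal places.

w_0 = 2.870000: f = 20.037903, f' = 30.110700 → w_1 = 2.870000 - (20.037903)/(30.110700) = 2.204526
w_1 = 2.204526: f = 3.518283, f' = 19.979798 → w_2 = 2.204526 - (3.518283)/(19.979798) = 2.028433

2.0284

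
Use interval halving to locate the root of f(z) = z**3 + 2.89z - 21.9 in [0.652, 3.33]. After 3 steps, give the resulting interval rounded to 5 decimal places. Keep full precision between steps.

f(0.652000) = -19.738552, f(3.330000) = 24.649737 (opposite signs)
step 1: m = 1.991000, f(m) = -8.253525 < 0 → root in [1.991000, 3.330000]
step 2: m = 2.660500, f(m) = 4.620556 > 0 → root in [1.991000, 2.660500]
step 3: m = 2.325750, f(m) = -2.598338 < 0 → root in [2.325750, 2.660500]

[2.32575, 2.66050]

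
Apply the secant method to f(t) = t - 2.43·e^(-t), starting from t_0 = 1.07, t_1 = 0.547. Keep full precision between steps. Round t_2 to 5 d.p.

Secant update: t_(k+1) = t_k − f(t_k)·(t_k − t_(k-1))/(f(t_k) − f(t_(k-1))).
f(t_0) = 0.236489, f(t_1) = -0.859200
t_2 = 0.547000 - (-0.859200)·(0.547000 - 1.070000)/(-0.859200 - (0.236489)) = 0.957118; f(t_2) = 0.024002

0.95712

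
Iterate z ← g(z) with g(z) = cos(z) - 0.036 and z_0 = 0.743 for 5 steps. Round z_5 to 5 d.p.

0.71430

z_1 = g(0.743000) = 0.700442
z_2 = g(0.700442) = 0.728557
z_3 = g(0.728557) = 0.710136
z_4 = g(0.710136) = 0.722273
z_5 = g(0.722273) = 0.714305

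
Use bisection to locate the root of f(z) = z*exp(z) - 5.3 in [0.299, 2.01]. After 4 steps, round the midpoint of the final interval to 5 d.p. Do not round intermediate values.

f(0.299000) = -4.896796, f(2.010000) = 9.701268 (opposite signs)
step 1: m = 1.154500, f(m) = -1.637422 < 0 → root in [1.154500, 2.010000]
step 2: m = 1.582250, f(m) = 2.399057 > 0 → root in [1.154500, 1.582250]
step 3: m = 1.368375, f(m) = 0.076292 > 0 → root in [1.154500, 1.368375]
step 4: m = 1.261437, f(m) = -0.846504 < 0 → root in [1.261437, 1.368375]
Midpoint of [1.261437, 1.368375] = 1.314906

1.31491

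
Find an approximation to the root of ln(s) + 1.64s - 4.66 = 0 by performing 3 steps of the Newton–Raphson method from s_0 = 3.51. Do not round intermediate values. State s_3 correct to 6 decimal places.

2.326585

f'(s) = 1/s + 1.64
s_0 = 3.510000: f = 2.352016, f' = 1.924900 → s_1 = 3.510000 - (2.352016)/(1.924900) = 2.288110
s_1 = 2.288110: f = -0.079773, f' = 2.077042 → s_2 = 2.288110 - (-0.079773)/(2.077042) = 2.326517
s_2 = 2.326517: f = -0.000139, f' = 2.069827 → s_3 = 2.326517 - (-0.000139)/(2.069827) = 2.326585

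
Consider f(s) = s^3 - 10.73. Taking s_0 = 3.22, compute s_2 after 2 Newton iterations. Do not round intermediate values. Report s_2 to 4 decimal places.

2.2372

f'(s) = 3s^2
s_0 = 3.220000: f = 22.656248, f' = 31.105200 → s_1 = 3.220000 - (22.656248)/(31.105200) = 2.491625
s_1 = 2.491625: f = 4.738495, f' = 18.624586 → s_2 = 2.491625 - (4.738495)/(18.624586) = 2.237204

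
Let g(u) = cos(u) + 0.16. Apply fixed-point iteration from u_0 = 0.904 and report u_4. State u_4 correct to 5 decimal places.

u_1 = g(0.904000) = 0.778472
u_2 = g(0.778472) = 0.871988
u_3 = g(0.871988) = 0.803306
u_4 = g(0.803306) = 0.854331

0.85433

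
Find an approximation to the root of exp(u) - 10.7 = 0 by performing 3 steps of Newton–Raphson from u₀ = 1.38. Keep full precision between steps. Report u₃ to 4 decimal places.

2.3885

f'(u) = exp(u)
u_0 = 1.380000: f = -6.725098, f' = 3.974902 → u_1 = 1.380000 - (-6.725098)/(3.974902) = 3.071891
u_1 = 3.071891: f = 10.882667, f' = 21.582667 → u_2 = 3.071891 - (10.882667)/(21.582667) = 2.567659
u_2 = 2.567659: f = 2.335270, f' = 13.035270 → u_3 = 2.567659 - (2.335270)/(13.035270) = 2.388509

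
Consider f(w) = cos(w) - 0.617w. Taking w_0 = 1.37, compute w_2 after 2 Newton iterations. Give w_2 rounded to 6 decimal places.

0.946945

Newton update: w ← w − f(w)/f'(w).
f'(w) = -sin(w) - 0.617
w_0 = 1.370000: f = -0.645840, f' = -1.596908 → w_1 = 1.370000 - (-0.645840)/(-1.596908) = 0.965568
w_1 = 0.965568: f = -0.026806, f' = -1.439372 → w_2 = 0.965568 - (-0.026806)/(-1.439372) = 0.946945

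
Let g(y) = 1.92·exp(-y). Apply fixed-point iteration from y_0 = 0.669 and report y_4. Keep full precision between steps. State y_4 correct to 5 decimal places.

y_1 = g(0.669000) = 0.983463
y_2 = g(0.983463) = 0.718106
y_3 = g(0.718106) = 0.936336
y_4 = g(0.936336) = 0.752758

0.75276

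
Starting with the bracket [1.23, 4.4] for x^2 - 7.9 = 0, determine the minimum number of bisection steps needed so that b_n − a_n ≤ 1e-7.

25

Initial width b − a = 4.4 − 1.23 = 3.170000.
After n steps the width is (b−a)/2^n; need (b−a)/2^n ≤ 1e-7.
So n ≥ log₂(3.170000/1e-7) = log₂(31700000.0000) ≈ 24.9180.
Hence n = 25.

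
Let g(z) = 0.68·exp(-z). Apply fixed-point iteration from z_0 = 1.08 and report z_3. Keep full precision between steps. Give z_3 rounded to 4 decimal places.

0.3964

z_1 = g(1.080000) = 0.230925
z_2 = g(0.230925) = 0.539783
z_3 = g(0.539783) = 0.396355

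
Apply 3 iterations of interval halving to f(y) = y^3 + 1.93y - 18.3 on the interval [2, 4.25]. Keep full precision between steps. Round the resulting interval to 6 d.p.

f(2.000000) = -6.440000, f(4.250000) = 66.668125 (opposite signs)
step 1: m = 3.125000, f(m) = 18.248828 > 0 → root in [2.000000, 3.125000]
step 2: m = 2.562500, f(m) = 3.472041 > 0 → root in [2.000000, 2.562500]
step 3: m = 2.281250, f(m) = -2.025331 < 0 → root in [2.281250, 2.562500]

[2.281250, 2.562500]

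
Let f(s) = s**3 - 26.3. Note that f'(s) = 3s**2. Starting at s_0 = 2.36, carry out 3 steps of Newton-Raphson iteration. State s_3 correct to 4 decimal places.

s_0 = 2.360000: f = -13.155744, f' = 16.708800 → s_1 = 2.360000 - (-13.155744)/(16.708800) = 3.147354
s_1 = 3.147354: f = 4.877183, f' = 29.717516 → s_2 = 3.147354 - (4.877183)/(29.717516) = 2.983236
s_2 = 2.983236: f = 0.249899, f' = 26.699093 → s_3 = 2.983236 - (0.249899)/(26.699093) = 2.973876

2.9739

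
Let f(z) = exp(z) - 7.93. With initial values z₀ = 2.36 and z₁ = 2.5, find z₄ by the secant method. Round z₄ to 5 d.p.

f(z_0) = 2.660951, f(z_1) = 4.252494
z_2 = 2.500000 - (4.252494)·(2.500000 - 2.360000)/(4.252494 - (2.660951)) = 2.125929; f(z_2) = 0.450683
z_3 = 2.125929 - (0.450683)·(2.125929 - 2.500000)/(0.450683 - (4.252494)) = 2.081585; f(z_3) = 0.087170
z_4 = 2.081585 - (0.087170)·(2.081585 - 2.125929)/(0.087170 - (0.450683)) = 2.070952; f(z_4) = 0.002370

2.07095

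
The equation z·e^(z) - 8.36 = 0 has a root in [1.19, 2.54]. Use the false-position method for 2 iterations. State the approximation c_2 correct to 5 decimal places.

1.51645

f(1.190000) = -4.448373, f(2.540000) = 23.846364
step 1: c = 1.402241, f(c) = -2.660875 < 0 → new bracket [1.402241, 2.540000]
step 2: c = 1.516453, f(c) = -1.450990 < 0 → new bracket [1.516453, 2.540000]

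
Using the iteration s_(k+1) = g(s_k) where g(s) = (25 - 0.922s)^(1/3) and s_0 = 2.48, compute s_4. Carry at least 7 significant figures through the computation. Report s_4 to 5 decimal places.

2.81896

s_1 = g(2.480000) = 2.832007
s_2 = g(2.832007) = 2.818453
s_3 = g(2.818453) = 2.818978
s_4 = g(2.818978) = 2.818957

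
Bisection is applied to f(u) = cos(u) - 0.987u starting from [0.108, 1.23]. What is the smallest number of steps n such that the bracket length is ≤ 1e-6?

Initial width b − a = 1.23 − 0.108 = 1.122000.
After n steps the width is (b−a)/2^n; need (b−a)/2^n ≤ 1e-6.
So n ≥ log₂(1.122000/1e-6) = log₂(1122000.0000) ≈ 20.0976.
Hence n = 21.

21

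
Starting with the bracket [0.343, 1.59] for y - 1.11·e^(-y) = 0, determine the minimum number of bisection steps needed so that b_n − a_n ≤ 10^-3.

Initial width b − a = 1.59 − 0.343 = 1.247000.
After n steps the width is (b−a)/2^n; need (b−a)/2^n ≤ 10^-3.
So n ≥ log₂(1.247000/10^-3) = log₂(1247.0000) ≈ 10.2842.
Hence n = 11.

11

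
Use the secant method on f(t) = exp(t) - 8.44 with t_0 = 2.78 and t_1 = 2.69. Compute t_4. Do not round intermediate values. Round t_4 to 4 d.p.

2.1356

Secant update: t_(k+1) = t_k − f(t_k)·(t_k − t_(k-1))/(f(t_k) − f(t_(k-1))).
f(t_0) = 7.679021, f(t_1) = 6.291676
t_2 = 2.690000 - (6.291676)·(2.690000 - 2.780000)/(6.291676 - (7.679021)) = 2.281846; f(t_2) = 1.354742
t_3 = 2.281846 - (1.354742)·(2.281846 - 2.690000)/(1.354742 - (6.291676)) = 2.169844; f(t_3) = 0.316920
t_4 = 2.169844 - (0.316920)·(2.169844 - 2.281846)/(0.316920 - (1.354742)) = 2.135642; f(t_4) = 0.022480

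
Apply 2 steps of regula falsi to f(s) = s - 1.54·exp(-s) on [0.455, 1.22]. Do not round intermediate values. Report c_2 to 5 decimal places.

f(0.455000) = -0.522050, f(1.220000) = 0.765346
step 1: c = 0.765214, f(c) = 0.048753 > 0 → new bracket [0.455000, 0.765214]
step 2: c = 0.738718, f(c) = 0.003020 > 0 → new bracket [0.455000, 0.738718]

0.73872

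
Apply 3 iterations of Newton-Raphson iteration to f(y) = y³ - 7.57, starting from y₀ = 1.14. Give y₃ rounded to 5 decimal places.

f'(y) = 3y²
y_0 = 1.140000: f = -6.088456, f' = 3.898800 → y_1 = 1.140000 - (-6.088456)/(3.898800) = 2.701623
y_1 = 2.701623: f = 12.148518, f' = 21.896302 → y_2 = 2.701623 - (12.148518)/(21.896302) = 2.146803
y_2 = 2.146803: f = 2.324100, f' = 13.826283 → y_3 = 2.146803 - (2.324100)/(13.826283) = 1.978710

1.97871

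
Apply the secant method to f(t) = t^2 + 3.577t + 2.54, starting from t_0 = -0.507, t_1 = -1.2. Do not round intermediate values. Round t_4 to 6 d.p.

Secant update: t_(k+1) = t_k − f(t_k)·(t_k − t_(k-1))/(f(t_k) − f(t_(k-1))).
f(t_0) = 0.983510, f(t_1) = -0.312400
t_2 = -1.200000 - (-0.312400)·(-1.200000 - -0.507000)/(-0.312400 - (0.983510)) = -1.032941; f(t_2) = -0.087863
t_3 = -1.032941 - (-0.087863)·(-1.032941 - -1.200000)/(-0.087863 - (-0.312400)) = -0.967570; f(t_3) = 0.015194
t_4 = -0.967570 - (0.015194)·(-0.967570 - -1.032941)/(0.015194 - (-0.087863)) = -0.977208; f(t_4) = -0.000537

-0.977208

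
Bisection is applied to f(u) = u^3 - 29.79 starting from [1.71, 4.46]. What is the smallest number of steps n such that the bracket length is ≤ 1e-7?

25

Initial width b − a = 4.46 − 1.71 = 2.750000.
After n steps the width is (b−a)/2^n; need (b−a)/2^n ≤ 1e-7.
So n ≥ log₂(2.750000/1e-7) = log₂(27500000.0000) ≈ 24.7129.
Hence n = 25.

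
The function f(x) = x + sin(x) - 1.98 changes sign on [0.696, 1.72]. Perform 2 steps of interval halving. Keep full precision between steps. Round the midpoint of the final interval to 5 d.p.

1.08000

f(0.696000) = -0.642847, f(1.720000) = 0.728890 (opposite signs)
step 1: m = 1.208000, f(m) = 0.162908 > 0 → root in [0.696000, 1.208000]
step 2: m = 0.952000, f(m) = -0.213423 < 0 → root in [0.952000, 1.208000]
Midpoint of [0.952000, 1.208000] = 1.080000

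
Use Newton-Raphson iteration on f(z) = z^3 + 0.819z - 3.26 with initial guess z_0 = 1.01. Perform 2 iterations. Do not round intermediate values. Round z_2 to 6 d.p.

f'(z) = 3z^2 + 0.819
z_0 = 1.010000: f = -1.402509, f' = 3.879300 → z_1 = 1.010000 - (-1.402509)/(3.879300) = 1.371537
z_1 = 1.371537: f = 0.443303, f' = 6.462338 → z_2 = 1.371537 - (0.443303)/(6.462338) = 1.302939

1.302939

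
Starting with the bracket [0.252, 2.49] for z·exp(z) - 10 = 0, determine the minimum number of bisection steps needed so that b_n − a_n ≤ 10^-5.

Initial width b − a = 2.49 − 0.252 = 2.238000.
After n steps the width is (b−a)/2^n; need (b−a)/2^n ≤ 10^-5.
So n ≥ log₂(2.238000/10^-5) = log₂(223800.0000) ≈ 17.7719.
Hence n = 18.

18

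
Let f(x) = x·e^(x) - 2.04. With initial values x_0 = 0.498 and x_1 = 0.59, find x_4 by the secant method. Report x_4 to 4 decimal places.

f(x_0) = -1.220577, f(x_1) = -0.975647
x_2 = 0.590000 - (-0.975647)·(0.590000 - 0.498000)/(-0.975647 - (-1.220577)) = 0.956469; f(x_2) = 0.449204
x_3 = 0.956469 - (0.449204)·(0.956469 - 0.590000)/(0.449204 - (-0.975647)) = 0.840935; f(x_3) = -0.090264
x_4 = 0.840935 - (-0.090264)·(0.840935 - 0.956469)/(-0.090264 - (0.449204)) = 0.860266; f(x_4) = -0.006511

0.8603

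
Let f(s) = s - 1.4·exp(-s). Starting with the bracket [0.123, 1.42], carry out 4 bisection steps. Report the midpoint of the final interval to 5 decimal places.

f(0.123000) = -1.114969, f(1.420000) = 1.081600 (opposite signs)
step 1: m = 0.771500, f(m) = 0.124253 > 0 → root in [0.123000, 0.771500]
step 2: m = 0.447250, f(m) = -0.447888 < 0 → root in [0.447250, 0.771500]
step 3: m = 0.609375, f(m) = -0.151792 < 0 → root in [0.609375, 0.771500]
step 4: m = 0.690438, f(m) = -0.011462 < 0 → root in [0.690438, 0.771500]
Midpoint of [0.690438, 0.771500] = 0.730969

0.73097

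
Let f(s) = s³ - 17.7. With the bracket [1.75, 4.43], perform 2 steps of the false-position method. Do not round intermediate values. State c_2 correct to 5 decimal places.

2.38269

f(1.750000) = -12.340625, f(4.430000) = 69.238307
step 1: c = 2.155410, f(c) = -7.686420 < 0 → new bracket [2.155410, 4.430000]
step 2: c = 2.382690, f(c) = -4.172972 < 0 → new bracket [2.382690, 4.430000]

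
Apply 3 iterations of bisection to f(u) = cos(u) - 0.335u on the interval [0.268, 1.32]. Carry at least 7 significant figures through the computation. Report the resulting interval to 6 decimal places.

[1.057000, 1.188500]

f(0.268000) = 0.874522, f(1.320000) = -0.194025 (opposite signs)
step 1: m = 0.794000, f(m) = 0.435008 > 0 → root in [0.794000, 1.320000]
step 2: m = 1.057000, f(m) = 0.137392 > 0 → root in [1.057000, 1.320000]
step 3: m = 1.188500, f(m) = -0.025095 < 0 → root in [1.057000, 1.188500]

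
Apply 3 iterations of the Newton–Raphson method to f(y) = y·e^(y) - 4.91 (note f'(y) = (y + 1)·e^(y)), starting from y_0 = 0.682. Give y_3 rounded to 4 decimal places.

y_0 = 0.682000: f = -3.561120, f' = 3.326709 → y_1 = 0.682000 - (-3.561120)/(3.326709) = 1.752463
y_1 = 1.752463: f = 5.199604, f' = 15.878400 → y_2 = 1.752463 - (5.199604)/(15.878400) = 1.424999
y_2 = 1.424999: f = 1.014942, f' = 10.082797 → y_3 = 1.424999 - (1.014942)/(10.082797) = 1.324339

1.3243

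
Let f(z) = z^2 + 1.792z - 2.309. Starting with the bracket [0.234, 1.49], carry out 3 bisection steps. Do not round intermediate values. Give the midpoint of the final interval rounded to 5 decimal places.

f(0.234000) = -1.834916, f(1.490000) = 2.581180 (opposite signs)
step 1: m = 0.862000, f(m) = -0.021252 < 0 → root in [0.862000, 1.490000]
step 2: m = 1.176000, f(m) = 1.181368 > 0 → root in [0.862000, 1.176000]
step 3: m = 1.019000, f(m) = 0.555409 > 0 → root in [0.862000, 1.019000]
Midpoint of [0.862000, 1.019000] = 0.940500

0.94050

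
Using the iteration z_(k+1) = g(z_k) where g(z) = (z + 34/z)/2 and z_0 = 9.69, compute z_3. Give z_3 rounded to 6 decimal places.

5.831122

z_1 = g(9.690000) = 6.599386
z_2 = g(6.599386) = 5.875690
z_3 = g(5.875690) = 5.831122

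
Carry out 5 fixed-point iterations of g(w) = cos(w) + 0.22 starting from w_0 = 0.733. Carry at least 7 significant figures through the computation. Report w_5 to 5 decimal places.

w_1 = g(0.733000) = 0.963170
w_2 = g(0.963170) = 0.790920
w_3 = g(0.790920) = 0.923192
w_4 = g(0.923192) = 0.823278
w_5 = g(0.823278) = 0.899821

0.89982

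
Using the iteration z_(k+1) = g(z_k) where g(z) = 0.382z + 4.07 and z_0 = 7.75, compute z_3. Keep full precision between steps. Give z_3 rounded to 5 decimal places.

z_1 = g(7.750000) = 7.030500
z_2 = g(7.030500) = 6.755651
z_3 = g(6.755651) = 6.650659

6.65066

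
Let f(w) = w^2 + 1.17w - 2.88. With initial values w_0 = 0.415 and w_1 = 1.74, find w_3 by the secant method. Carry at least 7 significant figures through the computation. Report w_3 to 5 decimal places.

Secant update: w_(k+1) = w_k − f(w_k)·(w_k − w_(k-1))/(f(w_k) − f(w_(k-1))).
f(w_0) = -2.222225, f(w_1) = 2.183400
w_2 = 1.740000 - (2.183400)·(1.740000 - 0.415000)/(2.183400 - (-2.222225)) = 1.083338; f(w_2) = -0.438872
w_3 = 1.083338 - (-0.438872)·(1.083338 - 1.740000)/(-0.438872 - (2.183400)) = 1.193239; f(w_3) = -0.060090

1.19324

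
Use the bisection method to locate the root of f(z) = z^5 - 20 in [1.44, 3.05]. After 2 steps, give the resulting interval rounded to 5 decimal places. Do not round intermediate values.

[1.44000, 1.84250]

f(1.440000) = -13.808264, f(3.050000) = 243.936344 (opposite signs)
step 1: m = 2.245000, f(m) = 37.027158 > 0 → root in [1.440000, 2.245000]
step 2: m = 1.842500, f(m) = 1.234277 > 0 → root in [1.440000, 1.842500]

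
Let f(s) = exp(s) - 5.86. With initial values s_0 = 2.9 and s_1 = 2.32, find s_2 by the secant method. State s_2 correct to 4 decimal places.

f(s_0) = 12.314145, f(s_1) = 4.315674
s_2 = 2.320000 - (4.315674)·(2.320000 - 2.900000)/(4.315674 - (12.314145)) = 2.007054; f(s_2) = 1.581361

2.0071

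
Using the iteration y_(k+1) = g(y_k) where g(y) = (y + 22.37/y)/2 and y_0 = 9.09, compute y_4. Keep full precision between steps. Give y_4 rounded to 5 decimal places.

y_1 = g(9.090000) = 5.775473
y_2 = g(5.775473) = 4.824374
y_3 = g(4.824374) = 4.730623
y_4 = g(4.730623) = 4.729694

4.72969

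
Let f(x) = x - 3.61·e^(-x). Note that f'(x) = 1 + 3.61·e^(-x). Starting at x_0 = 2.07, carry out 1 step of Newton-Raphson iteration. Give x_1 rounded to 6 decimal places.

0.960804

x_0 = 2.070000: f = 1.614469, f' = 1.455531 → x_1 = 2.070000 - (1.614469)/(1.455531) = 0.960804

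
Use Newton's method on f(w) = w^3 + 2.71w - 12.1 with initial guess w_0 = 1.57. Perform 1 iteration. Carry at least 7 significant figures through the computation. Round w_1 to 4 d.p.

1.9634

f'(w) = 3w^2 + 2.71
w_0 = 1.570000: f = -3.975407, f' = 10.104700 → w_1 = 1.570000 - (-3.975407)/(10.104700) = 1.963422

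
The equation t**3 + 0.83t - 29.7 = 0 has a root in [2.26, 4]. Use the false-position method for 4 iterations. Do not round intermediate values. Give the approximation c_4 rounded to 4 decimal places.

f(2.260000) = -16.281024, f(4.000000) = 37.620000
step 1: c = 2.785574, f(c) = -5.773526 < 0 → new bracket [2.785574, 4.000000]
step 2: c = 2.947154, f(c) = -1.655719 < 0 → new bracket [2.947154, 4.000000]
step 3: c = 2.991538, f(c) = -0.444853 < 0 → new bracket [2.991538, 4.000000]
step 4: c = 3.003324, f(c) = -0.117404 < 0 → new bracket [3.003324, 4.000000]

3.0033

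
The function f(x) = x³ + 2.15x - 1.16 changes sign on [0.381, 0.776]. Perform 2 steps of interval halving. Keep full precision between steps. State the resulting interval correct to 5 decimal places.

[0.47975, 0.57850]

f(0.381000) = -0.285544, f(0.776000) = 0.975689 (opposite signs)
step 1: m = 0.578500, f(m) = 0.277377 > 0 → root in [0.381000, 0.578500]
step 2: m = 0.479750, f(m) = -0.018118 < 0 → root in [0.479750, 0.578500]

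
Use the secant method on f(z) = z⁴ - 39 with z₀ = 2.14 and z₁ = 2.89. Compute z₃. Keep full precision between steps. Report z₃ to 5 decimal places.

2.48171

f(z_0) = -18.027264, f(z_1) = 30.757574
z_2 = 2.890000 - (30.757574)·(2.890000 - 2.140000)/(30.757574 - (-18.027264)) = 2.417144; f(z_2) = -4.864173
z_3 = 2.417144 - (-4.864173)·(2.417144 - 2.890000)/(-4.864173 - (30.757574)) = 2.481713; f(z_3) = -1.067946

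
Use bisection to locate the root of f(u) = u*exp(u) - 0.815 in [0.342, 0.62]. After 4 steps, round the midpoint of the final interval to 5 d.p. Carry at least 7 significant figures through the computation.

f(0.342000) = -0.333546, f(0.620000) = 0.337535 (opposite signs)
step 1: m = 0.481000, f(m) = -0.036890 < 0 → root in [0.481000, 0.620000]
step 2: m = 0.550500, f(m) = 0.139633 > 0 → root in [0.481000, 0.550500]
step 3: m = 0.515750, f(m) = 0.048827 > 0 → root in [0.481000, 0.515750]
step 4: m = 0.498375, f(m) = 0.005347 > 0 → root in [0.481000, 0.498375]
Midpoint of [0.481000, 0.498375] = 0.489687

0.48969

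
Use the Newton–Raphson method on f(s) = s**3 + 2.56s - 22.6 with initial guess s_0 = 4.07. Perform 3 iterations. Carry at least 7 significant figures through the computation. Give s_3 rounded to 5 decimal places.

f'(s) = 3s**2 + 2.56
s_0 = 4.070000: f = 55.238343, f' = 52.254700 → s_1 = 4.070000 - (55.238343)/(52.254700) = 3.012902
s_1 = 3.012902: f = 12.462881, f' = 29.792734 → s_2 = 3.012902 - (12.462881)/(29.792734) = 2.594582
s_2 = 2.594582: f = 1.508492, f' = 22.755574 → s_3 = 2.594582 - (1.508492)/(22.755574) = 2.528291

2.52829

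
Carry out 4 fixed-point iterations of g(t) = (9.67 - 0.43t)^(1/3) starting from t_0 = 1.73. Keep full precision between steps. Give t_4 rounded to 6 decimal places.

t_1 = g(1.730000) = 2.074375
t_2 = g(2.074375) = 2.062840
t_3 = g(2.062840) = 2.063228
t_4 = g(2.063228) = 2.063215

2.063215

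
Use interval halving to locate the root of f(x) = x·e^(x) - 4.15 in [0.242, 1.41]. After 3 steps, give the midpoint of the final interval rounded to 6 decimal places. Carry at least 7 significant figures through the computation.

1.191000

f(0.242000) = -3.841742, f(1.410000) = 1.625297 (opposite signs)
step 1: m = 0.826000, f(m) = -2.263281 < 0 → root in [0.826000, 1.410000]
step 2: m = 1.118000, f(m) = -0.730339 < 0 → root in [1.118000, 1.410000]
step 3: m = 1.264000, f(m) = 0.323993 > 0 → root in [1.118000, 1.264000]
Midpoint of [1.118000, 1.264000] = 1.191000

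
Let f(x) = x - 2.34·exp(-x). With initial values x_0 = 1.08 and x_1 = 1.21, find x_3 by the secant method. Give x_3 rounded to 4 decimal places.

f(x_0) = 0.285346, f(x_1) = 0.512218
x_2 = 1.210000 - (0.512218)·(1.210000 - 1.080000)/(0.512218 - (0.285346)) = 0.916493; f(x_2) = -0.019317
x_3 = 0.916493 - (-0.019317)·(0.916493 - 1.210000)/(-0.019317 - (0.512218)) = 0.927160; f(x_3) = 0.001278

0.9272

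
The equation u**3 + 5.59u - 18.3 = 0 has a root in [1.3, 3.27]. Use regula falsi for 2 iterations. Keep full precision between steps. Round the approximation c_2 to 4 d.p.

f(1.300000) = -8.836000, f(3.270000) = 34.945083
step 1: c = 1.697590, f(c) = -3.918337 < 0 → new bracket [1.697590, 3.270000]
step 2: c = 1.856126, f(c) = -1.529531 < 0 → new bracket [1.856126, 3.270000]

1.8561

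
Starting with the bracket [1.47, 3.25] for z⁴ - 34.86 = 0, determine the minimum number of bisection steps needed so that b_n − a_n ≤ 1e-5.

Initial width b − a = 3.25 − 1.47 = 1.780000.
After n steps the width is (b−a)/2^n; need (b−a)/2^n ≤ 1e-5.
So n ≥ log₂(1.780000/1e-5) = log₂(178000.0000) ≈ 17.4415.
Hence n = 18.

18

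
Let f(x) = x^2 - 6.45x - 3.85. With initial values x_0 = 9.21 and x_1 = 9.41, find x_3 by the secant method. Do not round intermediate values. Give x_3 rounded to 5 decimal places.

Secant update: x_(k+1) = x_k − f(x_k)·(x_k − x_(k-1))/(f(x_k) − f(x_(k-1))).
f(x_0) = 21.569600, f(x_1) = 24.003600
x_2 = 9.410000 - (24.003600)·(9.410000 - 9.210000)/(24.003600 - (21.569600)) = 7.437642; f(x_2) = 3.495725
x_3 = 7.437642 - (3.495725)·(7.437642 - 9.410000)/(3.495725 - (24.003600)) = 7.101438; f(x_3) = 0.776147

7.10144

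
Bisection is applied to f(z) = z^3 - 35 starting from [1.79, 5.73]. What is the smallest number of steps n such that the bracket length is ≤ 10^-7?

Initial width b − a = 5.73 − 1.79 = 3.940000.
After n steps the width is (b−a)/2^n; need (b−a)/2^n ≤ 10^-7.
So n ≥ log₂(3.940000/10^-7) = log₂(39400000.0000) ≈ 25.2317.
Hence n = 26.

26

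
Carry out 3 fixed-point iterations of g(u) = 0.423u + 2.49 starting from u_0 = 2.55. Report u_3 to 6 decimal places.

u_1 = g(2.550000) = 3.568650
u_2 = g(3.568650) = 3.999539
u_3 = g(3.999539) = 4.181805

4.181805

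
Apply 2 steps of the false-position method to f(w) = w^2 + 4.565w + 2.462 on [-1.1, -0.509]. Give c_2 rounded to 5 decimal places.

False-position update: c = (a·f(b) − b·f(a))/(f(b) − f(a)); replace the endpoint whose sign matches f(c).
f(-1.100000) = -1.349500, f(-0.509000) = 0.397496
step 1: c = -0.643471, f(c) = -0.061390 < 0 → new bracket [-0.643471, -0.509000]
step 2: c = -0.625481, f(c) = -0.002095 < 0 → new bracket [-0.625481, -0.509000]

-0.62548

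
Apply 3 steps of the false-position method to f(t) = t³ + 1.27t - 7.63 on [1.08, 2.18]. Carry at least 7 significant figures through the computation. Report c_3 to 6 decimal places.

1.749047

f(1.080000) = -4.998688, f(2.180000) = 5.498832
step 1: c = 1.603796, f(c) = -1.467958 < 0 → new bracket [1.603796, 2.180000]
step 2: c = 1.725207, f(c) = -0.304190 < 0 → new bracket [1.725207, 2.180000]
step 3: c = 1.749047, f(c) = -0.058091 < 0 → new bracket [1.749047, 2.180000]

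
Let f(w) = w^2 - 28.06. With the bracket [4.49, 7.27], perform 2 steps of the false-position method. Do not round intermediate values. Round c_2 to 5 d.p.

5.27568

f(4.490000) = -7.899900, f(7.270000) = 24.792900
step 1: c = 5.161760, f(c) = -1.416232 < 0 → new bracket [5.161760, 7.270000]
step 2: c = 5.275681, f(c) = -0.227194 < 0 → new bracket [5.275681, 7.270000]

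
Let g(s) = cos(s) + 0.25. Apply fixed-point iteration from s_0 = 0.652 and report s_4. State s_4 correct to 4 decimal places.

s_1 = g(0.652000) = 1.044872
s_2 = g(1.044872) = 0.752013
s_3 = g(0.752013) = 0.980315
s_4 = g(0.980315) = 0.806761

0.8068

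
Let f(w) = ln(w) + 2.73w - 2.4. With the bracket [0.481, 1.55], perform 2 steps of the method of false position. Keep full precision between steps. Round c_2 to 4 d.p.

f(0.481000) = -1.818758, f(1.550000) = 2.269755
step 1: c = 0.956540, f(c) = 0.166922 > 0 → new bracket [0.481000, 0.956540]
step 2: c = 0.916565, f(c) = 0.015100 > 0 → new bracket [0.481000, 0.916565]

0.9166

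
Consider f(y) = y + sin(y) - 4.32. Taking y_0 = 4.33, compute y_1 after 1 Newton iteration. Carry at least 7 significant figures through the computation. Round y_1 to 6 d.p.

5.794080

f'(y) = 1 + cos(y)
y_0 = 4.330000: f = -0.917776, f' = 0.626862 → y_1 = 4.330000 - (-0.917776)/(0.626862) = 5.794080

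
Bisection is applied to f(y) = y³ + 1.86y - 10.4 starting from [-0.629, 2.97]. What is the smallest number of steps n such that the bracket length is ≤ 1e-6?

22

Initial width b − a = 2.97 − -0.629 = 3.599000.
After n steps the width is (b−a)/2^n; need (b−a)/2^n ≤ 1e-6.
So n ≥ log₂(3.599000/1e-6) = log₂(3599000.0000) ≈ 21.7792.
Hence n = 22.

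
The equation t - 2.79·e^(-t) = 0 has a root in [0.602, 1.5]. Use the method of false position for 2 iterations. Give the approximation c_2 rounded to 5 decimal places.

False-position update: c = (a·f(b) − b·f(a))/(f(b) − f(a)); replace the endpoint whose sign matches f(c).
f(0.602000) = -0.926125, f(1.500000) = 0.877467
step 1: c = 1.063113, f(c) = 0.099506 > 0 → new bracket [0.602000, 1.063113]
step 2: c = 1.018376, f(c) = 0.010682 > 0 → new bracket [0.602000, 1.018376]

1.01838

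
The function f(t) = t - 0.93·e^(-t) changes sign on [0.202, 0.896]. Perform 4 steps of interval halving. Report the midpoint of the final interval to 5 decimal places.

f(0.202000) = -0.557898, f(0.896000) = 0.516375 (opposite signs)
step 1: m = 0.549000, f(m) = 0.011900 > 0 → root in [0.202000, 0.549000]
step 2: m = 0.375500, f(m) = -0.263360 < 0 → root in [0.375500, 0.549000]
step 3: m = 0.462250, f(m) = -0.123524 < 0 → root in [0.462250, 0.549000]
step 4: m = 0.505625, f(m) = -0.055285 < 0 → root in [0.505625, 0.549000]
Midpoint of [0.505625, 0.549000] = 0.527313

0.52731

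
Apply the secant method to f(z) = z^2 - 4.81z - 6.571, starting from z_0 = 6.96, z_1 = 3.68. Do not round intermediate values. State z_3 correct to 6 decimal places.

Secant update: z_(k+1) = z_k − f(z_k)·(z_k − z_(k-1))/(f(z_k) − f(z_(k-1))).
f(z_0) = 8.393000, f(z_1) = -10.729400
z_2 = 3.680000 - (-10.729400)·(3.680000 - 6.960000)/(-10.729400 - (8.393000)) = 5.520377; f(z_2) = -2.649449
z_3 = 5.520377 - (-2.649449)·(5.520377 - 3.680000)/(-2.649449 - (-10.729400)) = 6.123845; f(z_3) = 1.474780

6.123845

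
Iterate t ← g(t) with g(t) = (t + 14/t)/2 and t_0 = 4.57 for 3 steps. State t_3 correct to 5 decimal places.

3.74166

t_1 = g(4.570000) = 3.816729
t_2 = g(3.816729) = 3.742396
t_3 = g(3.742396) = 3.741657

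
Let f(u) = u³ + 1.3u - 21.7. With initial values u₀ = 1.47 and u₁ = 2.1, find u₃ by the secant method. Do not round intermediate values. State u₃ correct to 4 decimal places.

Secant update: u_(k+1) = u_k − f(u_k)·(u_k − u_(k-1))/(f(u_k) − f(u_(k-1))).
f(u_0) = -16.612477, f(u_1) = -9.709000
u_2 = 2.100000 - (-9.709000)·(2.100000 - 1.470000)/(-9.709000 - (-16.612477)) = 2.986027; f(u_2) = 8.806331
u_3 = 2.986027 - (8.806331)·(2.986027 - 2.100000)/(8.806331 - (-9.709000)) = 2.564612; f(u_3) = -1.497954

2.5646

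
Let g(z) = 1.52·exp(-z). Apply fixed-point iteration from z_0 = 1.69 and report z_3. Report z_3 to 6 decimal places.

z_1 = g(1.690000) = 0.280470
z_2 = g(0.280470) = 1.148252
z_3 = g(1.148252) = 0.482130

0.482130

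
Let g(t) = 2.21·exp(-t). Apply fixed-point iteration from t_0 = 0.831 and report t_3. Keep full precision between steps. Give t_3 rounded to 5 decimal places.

0.95036

t_1 = g(0.831000) = 0.962706
t_2 = g(0.962706) = 0.843907
t_3 = g(0.843907) = 0.950360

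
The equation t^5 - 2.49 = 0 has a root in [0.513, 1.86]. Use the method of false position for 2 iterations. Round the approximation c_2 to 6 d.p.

False-position update: c = (a·f(b) − b·f(a))/(f(b) − f(a)); replace the endpoint whose sign matches f(c).
f(0.513000) = -2.454471, f(1.860000) = 19.772028
step 1: c = 0.661749, f(c) = -2.363098 < 0 → new bracket [0.661749, 1.860000]
step 2: c = 0.789672, f(c) = -2.182933 < 0 → new bracket [0.789672, 1.860000]

0.789672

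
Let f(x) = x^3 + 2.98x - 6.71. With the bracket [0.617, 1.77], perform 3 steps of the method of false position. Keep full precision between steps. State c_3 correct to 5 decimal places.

1.37202

f(0.617000) = -4.636455, f(1.770000) = 4.109833
step 1: c = 1.228212, f(c) = -1.197168 < 0 → new bracket [1.228212, 1.770000]
step 2: c = 1.350430, f(c) = -0.222994 < 0 → new bracket [1.350430, 1.770000]
step 3: c = 1.372023, f(c) = -0.038607 < 0 → new bracket [1.372023, 1.770000]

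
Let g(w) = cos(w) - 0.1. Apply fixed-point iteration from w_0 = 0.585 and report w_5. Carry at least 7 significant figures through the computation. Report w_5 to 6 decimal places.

w_1 = g(0.585000) = 0.733712
w_2 = g(0.733712) = 0.642694
w_3 = g(0.642694) = 0.700484
w_4 = g(0.700484) = 0.664530
w_5 = g(0.664530) = 0.687207

0.687207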